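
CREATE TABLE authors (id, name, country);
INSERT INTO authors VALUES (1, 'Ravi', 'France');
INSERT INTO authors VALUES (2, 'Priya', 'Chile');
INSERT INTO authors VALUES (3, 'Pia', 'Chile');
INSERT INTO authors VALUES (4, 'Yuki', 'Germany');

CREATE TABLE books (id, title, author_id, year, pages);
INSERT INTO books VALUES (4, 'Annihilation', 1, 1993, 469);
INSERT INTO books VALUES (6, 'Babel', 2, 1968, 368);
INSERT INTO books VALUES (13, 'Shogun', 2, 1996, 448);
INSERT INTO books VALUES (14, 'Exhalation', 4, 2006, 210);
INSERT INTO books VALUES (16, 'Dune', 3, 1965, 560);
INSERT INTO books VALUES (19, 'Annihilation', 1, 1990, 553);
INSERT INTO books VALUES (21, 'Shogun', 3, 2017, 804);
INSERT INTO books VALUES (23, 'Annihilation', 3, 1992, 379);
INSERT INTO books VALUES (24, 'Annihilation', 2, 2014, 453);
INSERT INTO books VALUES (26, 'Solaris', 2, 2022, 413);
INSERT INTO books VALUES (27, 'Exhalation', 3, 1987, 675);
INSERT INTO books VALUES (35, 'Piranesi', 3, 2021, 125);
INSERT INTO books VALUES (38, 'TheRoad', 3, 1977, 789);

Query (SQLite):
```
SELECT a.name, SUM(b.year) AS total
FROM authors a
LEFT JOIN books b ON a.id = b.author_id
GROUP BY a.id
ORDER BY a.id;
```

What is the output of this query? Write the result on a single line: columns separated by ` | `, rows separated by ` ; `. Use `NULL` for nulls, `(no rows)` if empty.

Ravi | 3983 ; Priya | 8000 ; Pia | 11959 ; Yuki | 2006

LEFT JOIN keeps every authors row; unmatched ones get NULL for books columns.
Group by authors.id and compute SUM(b.year). SUM over an all-NULL group is NULL.
  1: ids {4, 19} → SUM(b.year)=3983
  2: ids {6, 13, 24, 26} → SUM(b.year)=8000
  3: ids {16, 21, 23, 27, 35, 38} → SUM(b.year)=11959
  4: ids {14} → SUM(b.year)=2006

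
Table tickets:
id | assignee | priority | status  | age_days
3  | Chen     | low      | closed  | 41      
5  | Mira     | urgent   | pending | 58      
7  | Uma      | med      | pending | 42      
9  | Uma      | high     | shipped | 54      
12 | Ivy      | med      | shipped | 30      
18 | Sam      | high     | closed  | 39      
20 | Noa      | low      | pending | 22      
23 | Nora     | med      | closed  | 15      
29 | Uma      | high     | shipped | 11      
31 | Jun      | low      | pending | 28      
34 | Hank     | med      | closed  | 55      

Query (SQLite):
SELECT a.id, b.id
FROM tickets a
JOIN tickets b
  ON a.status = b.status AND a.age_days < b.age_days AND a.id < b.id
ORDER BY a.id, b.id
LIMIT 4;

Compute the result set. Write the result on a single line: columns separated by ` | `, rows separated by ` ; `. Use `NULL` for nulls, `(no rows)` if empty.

Pairs (a,b) with same status, a.age_days < b.age_days, a.id < b.id.
status groups: closed:{3,18,23,34} pending:{5,7,20,31} shipped:{9,12,29}
Ordered by (a.id, b.id); first 4.

3 | 34 ; 18 | 34 ; 20 | 31 ; 23 | 34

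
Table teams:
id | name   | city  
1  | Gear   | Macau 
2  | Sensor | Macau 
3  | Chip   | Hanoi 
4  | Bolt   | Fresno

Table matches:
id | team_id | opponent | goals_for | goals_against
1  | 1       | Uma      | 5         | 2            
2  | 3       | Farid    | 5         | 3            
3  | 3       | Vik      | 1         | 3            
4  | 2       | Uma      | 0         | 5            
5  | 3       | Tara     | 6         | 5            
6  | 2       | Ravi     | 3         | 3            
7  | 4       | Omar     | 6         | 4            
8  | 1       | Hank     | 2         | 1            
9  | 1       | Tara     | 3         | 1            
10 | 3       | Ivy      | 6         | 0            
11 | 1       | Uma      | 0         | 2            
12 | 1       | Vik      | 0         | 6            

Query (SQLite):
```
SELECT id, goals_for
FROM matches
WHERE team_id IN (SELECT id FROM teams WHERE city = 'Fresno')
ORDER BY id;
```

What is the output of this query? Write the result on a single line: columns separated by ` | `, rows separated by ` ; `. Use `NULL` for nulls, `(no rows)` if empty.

7 | 6

Inner query: teams.id where city = 'Fresno'.
Outer: keep matches rows whose team_id is in that set.
Inner query → {4}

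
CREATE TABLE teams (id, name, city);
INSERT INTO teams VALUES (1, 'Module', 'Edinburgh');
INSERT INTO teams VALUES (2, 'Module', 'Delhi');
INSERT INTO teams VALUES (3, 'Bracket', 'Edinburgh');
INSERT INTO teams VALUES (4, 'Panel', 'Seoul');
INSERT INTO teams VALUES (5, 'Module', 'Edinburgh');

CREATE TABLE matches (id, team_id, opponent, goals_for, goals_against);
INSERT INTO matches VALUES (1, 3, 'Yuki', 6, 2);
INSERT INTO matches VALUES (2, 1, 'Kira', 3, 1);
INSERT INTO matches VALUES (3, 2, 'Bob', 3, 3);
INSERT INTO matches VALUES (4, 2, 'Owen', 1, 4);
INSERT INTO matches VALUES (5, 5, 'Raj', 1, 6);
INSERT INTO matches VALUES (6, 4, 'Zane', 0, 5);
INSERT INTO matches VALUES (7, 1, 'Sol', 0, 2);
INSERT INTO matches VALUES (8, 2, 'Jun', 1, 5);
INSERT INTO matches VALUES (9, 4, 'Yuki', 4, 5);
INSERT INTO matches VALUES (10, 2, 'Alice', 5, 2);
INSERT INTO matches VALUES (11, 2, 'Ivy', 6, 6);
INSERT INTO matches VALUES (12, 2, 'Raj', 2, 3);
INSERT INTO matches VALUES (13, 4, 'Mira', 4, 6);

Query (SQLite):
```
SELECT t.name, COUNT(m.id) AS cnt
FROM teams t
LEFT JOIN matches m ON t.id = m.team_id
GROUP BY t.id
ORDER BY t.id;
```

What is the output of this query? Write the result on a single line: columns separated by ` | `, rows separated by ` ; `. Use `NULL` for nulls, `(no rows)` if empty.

LEFT JOIN keeps every teams row; unmatched ones get NULL for matches columns.
Group by teams.id and compute COUNT(m.id). COUNT(col) of an all-NULL group is 0.
  1: ids {2, 7} → COUNT(m.id)=2
  2: ids {3, 4, 8, 10, 11, 12} → COUNT(m.id)=6
  3: ids {1} → COUNT(m.id)=1
  4: ids {6, 9, 13} → COUNT(m.id)=3
  5: ids {5} → COUNT(m.id)=1

Module | 2 ; Module | 6 ; Bracket | 1 ; Panel | 3 ; Module | 1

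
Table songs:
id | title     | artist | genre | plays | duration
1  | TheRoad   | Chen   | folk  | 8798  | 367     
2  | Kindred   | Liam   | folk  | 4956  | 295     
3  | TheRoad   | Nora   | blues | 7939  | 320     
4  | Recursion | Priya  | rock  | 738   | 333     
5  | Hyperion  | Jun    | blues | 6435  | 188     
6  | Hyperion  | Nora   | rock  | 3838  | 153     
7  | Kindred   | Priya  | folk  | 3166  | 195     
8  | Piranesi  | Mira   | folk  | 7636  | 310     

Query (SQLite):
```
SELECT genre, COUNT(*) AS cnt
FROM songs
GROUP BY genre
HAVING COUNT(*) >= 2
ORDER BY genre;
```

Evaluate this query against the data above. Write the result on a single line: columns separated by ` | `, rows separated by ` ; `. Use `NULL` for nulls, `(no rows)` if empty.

Partition songs by genre; compute COUNT(*) within each group.
HAVING: keep groups with count ≥ 2.
  blues: ids {3, 5} → COUNT(*)=2
  folk: ids {1, 2, 7, 8} → COUNT(*)=4
  rock: ids {4, 6} → COUNT(*)=2

blues | 2 ; folk | 4 ; rock | 2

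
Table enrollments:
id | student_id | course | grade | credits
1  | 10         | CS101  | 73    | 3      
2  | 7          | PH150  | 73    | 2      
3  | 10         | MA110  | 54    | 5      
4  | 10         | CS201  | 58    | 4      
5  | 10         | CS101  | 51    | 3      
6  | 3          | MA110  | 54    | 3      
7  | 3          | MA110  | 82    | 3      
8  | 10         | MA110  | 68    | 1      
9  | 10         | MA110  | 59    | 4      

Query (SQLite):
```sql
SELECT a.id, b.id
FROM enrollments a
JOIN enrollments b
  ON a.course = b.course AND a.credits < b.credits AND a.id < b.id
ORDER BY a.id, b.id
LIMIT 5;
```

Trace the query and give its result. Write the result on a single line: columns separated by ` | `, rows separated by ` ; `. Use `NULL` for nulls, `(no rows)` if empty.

Pairs (a,b) with same course, a.credits < b.credits, a.id < b.id.
course groups: CS101:{1,5} CS201:{4} MA110:{3,6,7,8,9} PH150:{2}
Ordered by (a.id, b.id); first 5.

6 | 9 ; 7 | 9 ; 8 | 9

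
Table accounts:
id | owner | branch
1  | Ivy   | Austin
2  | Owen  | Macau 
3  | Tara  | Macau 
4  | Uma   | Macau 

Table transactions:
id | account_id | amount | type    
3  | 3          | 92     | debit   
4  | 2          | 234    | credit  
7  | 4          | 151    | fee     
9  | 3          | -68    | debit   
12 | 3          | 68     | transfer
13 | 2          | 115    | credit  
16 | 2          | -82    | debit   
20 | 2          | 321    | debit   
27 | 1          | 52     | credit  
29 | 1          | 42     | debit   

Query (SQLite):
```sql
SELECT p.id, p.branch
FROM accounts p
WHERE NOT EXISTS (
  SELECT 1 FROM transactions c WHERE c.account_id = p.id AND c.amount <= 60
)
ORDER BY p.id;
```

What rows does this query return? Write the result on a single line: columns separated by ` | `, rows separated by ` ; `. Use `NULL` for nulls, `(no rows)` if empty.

4 | Macau

For each accounts row, check whether any transactions with matching account_id has amount <= 60.
Keep rows where that is false.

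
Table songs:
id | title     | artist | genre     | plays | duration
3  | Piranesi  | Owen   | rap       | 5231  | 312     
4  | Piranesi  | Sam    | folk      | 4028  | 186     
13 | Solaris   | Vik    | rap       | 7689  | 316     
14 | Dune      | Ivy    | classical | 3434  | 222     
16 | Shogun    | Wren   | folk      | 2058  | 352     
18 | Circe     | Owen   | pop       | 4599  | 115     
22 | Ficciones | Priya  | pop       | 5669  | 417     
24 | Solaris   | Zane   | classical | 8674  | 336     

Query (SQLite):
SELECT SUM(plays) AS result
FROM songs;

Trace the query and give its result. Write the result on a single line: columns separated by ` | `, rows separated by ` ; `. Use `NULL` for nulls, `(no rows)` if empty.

41382

All plays values: [5231, 4028, 7689, 3434, 2058, 4599, 5669, 8674].
SUM of non-NULL values = 41382.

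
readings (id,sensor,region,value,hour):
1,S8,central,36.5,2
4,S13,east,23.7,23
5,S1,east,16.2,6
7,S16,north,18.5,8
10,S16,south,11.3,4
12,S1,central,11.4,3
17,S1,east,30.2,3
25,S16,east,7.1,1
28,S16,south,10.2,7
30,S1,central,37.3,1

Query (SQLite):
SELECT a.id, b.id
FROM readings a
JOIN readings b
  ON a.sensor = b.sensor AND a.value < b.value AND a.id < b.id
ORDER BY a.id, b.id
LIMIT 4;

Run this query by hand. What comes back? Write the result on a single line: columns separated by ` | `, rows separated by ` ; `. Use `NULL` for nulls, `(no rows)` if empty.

5 | 17 ; 5 | 30 ; 12 | 17 ; 12 | 30

Pairs (a,b) with same sensor, a.value < b.value, a.id < b.id.
sensor groups: S1:{5,12,17,30} S13:{4} S16:{7,10,25,28} S8:{1}
Ordered by (a.id, b.id); first 4.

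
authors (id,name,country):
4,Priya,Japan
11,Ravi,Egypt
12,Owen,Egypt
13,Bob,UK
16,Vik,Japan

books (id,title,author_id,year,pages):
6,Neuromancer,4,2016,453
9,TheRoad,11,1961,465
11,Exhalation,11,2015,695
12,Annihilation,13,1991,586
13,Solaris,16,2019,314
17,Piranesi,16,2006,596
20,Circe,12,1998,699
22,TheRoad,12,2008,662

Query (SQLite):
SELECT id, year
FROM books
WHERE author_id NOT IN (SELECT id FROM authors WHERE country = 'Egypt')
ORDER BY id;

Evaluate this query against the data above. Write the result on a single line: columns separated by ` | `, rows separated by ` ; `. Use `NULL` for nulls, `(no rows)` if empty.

6 | 2016 ; 12 | 1991 ; 13 | 2019 ; 17 | 2006

Inner query: authors.id where country = 'Egypt'.
Outer: keep books rows whose author_id is not in that set.
Inner query → {11, 12}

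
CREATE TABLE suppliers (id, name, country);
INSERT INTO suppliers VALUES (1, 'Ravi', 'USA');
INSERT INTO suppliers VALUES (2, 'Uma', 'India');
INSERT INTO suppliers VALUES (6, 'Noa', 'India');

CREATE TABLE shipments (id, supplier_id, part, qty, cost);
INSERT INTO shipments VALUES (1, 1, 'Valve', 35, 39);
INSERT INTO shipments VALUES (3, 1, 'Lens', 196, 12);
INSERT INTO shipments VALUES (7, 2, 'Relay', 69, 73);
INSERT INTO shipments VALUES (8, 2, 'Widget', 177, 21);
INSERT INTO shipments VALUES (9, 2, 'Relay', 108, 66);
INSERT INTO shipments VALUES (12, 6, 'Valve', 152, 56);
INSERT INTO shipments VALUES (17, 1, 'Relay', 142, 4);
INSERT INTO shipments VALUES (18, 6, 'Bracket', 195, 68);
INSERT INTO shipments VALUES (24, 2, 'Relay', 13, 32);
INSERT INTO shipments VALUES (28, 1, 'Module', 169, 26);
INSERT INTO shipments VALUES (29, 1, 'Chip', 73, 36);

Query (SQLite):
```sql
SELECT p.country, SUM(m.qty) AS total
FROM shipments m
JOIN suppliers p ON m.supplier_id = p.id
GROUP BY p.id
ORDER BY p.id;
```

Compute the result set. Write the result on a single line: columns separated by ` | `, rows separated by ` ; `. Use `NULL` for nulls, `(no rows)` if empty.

Join each shipments row to its suppliers via supplier_id.
Group joined rows by suppliers.id; compute SUM(m.qty) per group.
  1: ids {1, 3, 17, 28, 29} → SUM(m.qty)=615
  2: ids {7, 8, 9, 24} → SUM(m.qty)=367
  6: ids {12, 18} → SUM(m.qty)=347

USA | 615 ; India | 367 ; India | 347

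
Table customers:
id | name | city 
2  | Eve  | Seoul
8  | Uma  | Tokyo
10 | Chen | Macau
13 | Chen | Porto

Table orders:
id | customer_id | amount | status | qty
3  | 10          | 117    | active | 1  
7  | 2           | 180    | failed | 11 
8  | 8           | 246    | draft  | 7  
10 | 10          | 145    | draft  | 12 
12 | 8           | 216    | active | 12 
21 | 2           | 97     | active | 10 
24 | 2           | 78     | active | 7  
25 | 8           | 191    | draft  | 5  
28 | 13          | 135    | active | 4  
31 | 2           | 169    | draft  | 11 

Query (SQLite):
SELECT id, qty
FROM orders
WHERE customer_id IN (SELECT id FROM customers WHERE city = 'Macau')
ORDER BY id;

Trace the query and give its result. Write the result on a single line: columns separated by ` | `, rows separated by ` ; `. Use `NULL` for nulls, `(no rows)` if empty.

3 | 1 ; 10 | 12

Inner query: customers.id where city = 'Macau'.
Outer: keep orders rows whose customer_id is in that set.
Inner query → {10}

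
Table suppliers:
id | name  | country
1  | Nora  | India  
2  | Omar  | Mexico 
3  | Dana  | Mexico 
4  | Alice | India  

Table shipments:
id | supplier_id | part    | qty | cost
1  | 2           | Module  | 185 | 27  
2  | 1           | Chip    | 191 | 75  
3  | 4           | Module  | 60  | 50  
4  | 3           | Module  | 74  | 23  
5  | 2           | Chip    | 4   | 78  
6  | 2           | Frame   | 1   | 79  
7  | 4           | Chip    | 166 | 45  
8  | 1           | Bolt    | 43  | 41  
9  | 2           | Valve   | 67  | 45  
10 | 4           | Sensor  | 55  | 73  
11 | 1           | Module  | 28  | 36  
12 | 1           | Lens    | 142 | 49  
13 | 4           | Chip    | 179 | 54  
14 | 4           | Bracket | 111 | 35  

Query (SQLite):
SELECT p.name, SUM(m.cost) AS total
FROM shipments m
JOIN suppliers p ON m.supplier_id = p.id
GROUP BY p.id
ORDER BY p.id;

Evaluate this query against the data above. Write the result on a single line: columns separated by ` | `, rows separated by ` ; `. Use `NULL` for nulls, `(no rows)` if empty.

Join each shipments row to its suppliers via supplier_id.
Group joined rows by suppliers.id; compute SUM(m.cost) per group.
  1: ids {2, 8, 11, 12} → SUM(m.cost)=201
  2: ids {1, 5, 6, 9} → SUM(m.cost)=229
  3: ids {4} → SUM(m.cost)=23
  4: ids {3, 7, 10, 13, 14} → SUM(m.cost)=257

Nora | 201 ; Omar | 229 ; Dana | 23 ; Alice | 257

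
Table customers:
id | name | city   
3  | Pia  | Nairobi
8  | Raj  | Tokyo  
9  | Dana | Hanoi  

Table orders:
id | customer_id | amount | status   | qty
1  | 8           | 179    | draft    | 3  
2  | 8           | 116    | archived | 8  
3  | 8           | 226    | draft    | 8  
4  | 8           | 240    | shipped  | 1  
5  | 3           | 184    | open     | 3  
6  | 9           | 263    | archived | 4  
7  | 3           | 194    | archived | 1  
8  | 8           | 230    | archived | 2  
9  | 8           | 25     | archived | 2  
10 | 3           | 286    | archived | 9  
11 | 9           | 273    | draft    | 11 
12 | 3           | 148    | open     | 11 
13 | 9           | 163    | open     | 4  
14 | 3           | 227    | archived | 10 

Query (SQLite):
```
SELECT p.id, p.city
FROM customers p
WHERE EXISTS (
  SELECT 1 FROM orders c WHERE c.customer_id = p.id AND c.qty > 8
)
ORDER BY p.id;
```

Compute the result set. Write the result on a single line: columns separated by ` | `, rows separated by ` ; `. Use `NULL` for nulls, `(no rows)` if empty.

For each customers row, check whether any orders with matching customer_id has qty > 8.
Keep rows where that is true.

3 | Nairobi ; 9 | Hanoi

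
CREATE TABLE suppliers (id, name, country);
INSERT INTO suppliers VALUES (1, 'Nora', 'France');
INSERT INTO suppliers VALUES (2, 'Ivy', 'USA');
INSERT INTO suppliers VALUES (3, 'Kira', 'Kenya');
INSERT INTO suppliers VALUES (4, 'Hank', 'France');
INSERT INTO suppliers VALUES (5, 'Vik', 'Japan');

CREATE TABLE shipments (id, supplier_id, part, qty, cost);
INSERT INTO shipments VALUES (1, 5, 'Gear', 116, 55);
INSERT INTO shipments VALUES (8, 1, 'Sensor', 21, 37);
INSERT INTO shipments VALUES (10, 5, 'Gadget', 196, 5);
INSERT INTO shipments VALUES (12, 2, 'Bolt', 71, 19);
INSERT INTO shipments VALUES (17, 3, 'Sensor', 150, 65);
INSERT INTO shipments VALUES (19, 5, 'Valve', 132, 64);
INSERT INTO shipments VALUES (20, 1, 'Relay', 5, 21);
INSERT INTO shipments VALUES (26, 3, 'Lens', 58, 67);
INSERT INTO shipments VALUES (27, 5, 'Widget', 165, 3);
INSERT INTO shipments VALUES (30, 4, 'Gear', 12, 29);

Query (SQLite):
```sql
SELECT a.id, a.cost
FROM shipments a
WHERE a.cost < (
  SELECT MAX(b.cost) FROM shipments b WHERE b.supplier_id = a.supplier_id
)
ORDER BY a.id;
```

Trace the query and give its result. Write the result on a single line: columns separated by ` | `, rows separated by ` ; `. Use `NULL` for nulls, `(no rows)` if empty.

For each shipments row a, compute MAX(cost) over rows sharing a.supplier_id.
Keep row a if a.cost < that per-group MAX.
  supplier_id=1: MAX(cost) = 37
  supplier_id=2: MAX(cost) = 19
  supplier_id=3: MAX(cost) = 67
  supplier_id=4: MAX(cost) = 29
  supplier_id=5: MAX(cost) = 64

1 | 55 ; 10 | 5 ; 17 | 65 ; 20 | 21 ; 27 | 3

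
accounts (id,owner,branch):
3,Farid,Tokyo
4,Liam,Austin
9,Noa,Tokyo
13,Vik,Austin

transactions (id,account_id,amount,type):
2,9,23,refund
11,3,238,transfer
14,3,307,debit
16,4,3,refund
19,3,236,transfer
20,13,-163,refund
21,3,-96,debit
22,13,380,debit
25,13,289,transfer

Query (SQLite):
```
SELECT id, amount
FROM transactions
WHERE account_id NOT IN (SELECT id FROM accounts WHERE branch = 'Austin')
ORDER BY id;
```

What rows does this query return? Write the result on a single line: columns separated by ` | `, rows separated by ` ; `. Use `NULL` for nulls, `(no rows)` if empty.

2 | 23 ; 11 | 238 ; 14 | 307 ; 19 | 236 ; 21 | -96

Inner query: accounts.id where branch = 'Austin'.
Outer: keep transactions rows whose account_id is not in that set.
Inner query → {4, 13}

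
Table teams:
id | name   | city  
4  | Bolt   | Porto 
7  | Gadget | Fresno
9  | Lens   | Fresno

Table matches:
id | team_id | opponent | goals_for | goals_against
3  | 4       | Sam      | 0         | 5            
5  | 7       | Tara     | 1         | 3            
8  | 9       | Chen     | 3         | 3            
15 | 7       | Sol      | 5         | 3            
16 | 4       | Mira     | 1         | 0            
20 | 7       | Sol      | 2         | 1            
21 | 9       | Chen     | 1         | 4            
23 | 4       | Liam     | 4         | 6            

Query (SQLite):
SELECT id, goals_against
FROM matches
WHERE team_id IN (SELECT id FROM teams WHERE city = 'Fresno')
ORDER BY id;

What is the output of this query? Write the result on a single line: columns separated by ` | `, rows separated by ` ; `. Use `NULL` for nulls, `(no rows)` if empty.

5 | 3 ; 8 | 3 ; 15 | 3 ; 20 | 1 ; 21 | 4

Inner query: teams.id where city = 'Fresno'.
Outer: keep matches rows whose team_id is in that set.
Inner query → {7, 9}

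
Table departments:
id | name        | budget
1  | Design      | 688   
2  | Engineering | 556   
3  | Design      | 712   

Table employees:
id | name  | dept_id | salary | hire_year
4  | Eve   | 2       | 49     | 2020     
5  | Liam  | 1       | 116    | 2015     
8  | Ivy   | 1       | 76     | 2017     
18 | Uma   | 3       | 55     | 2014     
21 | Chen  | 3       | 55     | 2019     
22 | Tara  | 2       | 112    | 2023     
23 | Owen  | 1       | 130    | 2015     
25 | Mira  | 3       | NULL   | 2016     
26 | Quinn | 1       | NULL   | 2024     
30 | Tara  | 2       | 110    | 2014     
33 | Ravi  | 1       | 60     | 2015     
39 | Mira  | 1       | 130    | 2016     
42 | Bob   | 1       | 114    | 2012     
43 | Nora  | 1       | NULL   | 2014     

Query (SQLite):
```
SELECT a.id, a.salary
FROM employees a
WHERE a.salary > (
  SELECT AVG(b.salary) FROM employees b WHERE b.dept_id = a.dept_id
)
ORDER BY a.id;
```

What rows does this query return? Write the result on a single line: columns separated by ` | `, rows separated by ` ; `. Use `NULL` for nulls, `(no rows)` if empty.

For each employees row a, compute AVG(salary) over rows sharing a.dept_id.
Keep row a if a.salary > that per-group AVG.
  dept_id=1: AVG(salary) = 104.333333
  dept_id=2: AVG(salary) = 90.333333
  dept_id=3: AVG(salary) = 55.0

5 | 116 ; 22 | 112 ; 23 | 130 ; 30 | 110 ; 39 | 130 ; 42 | 114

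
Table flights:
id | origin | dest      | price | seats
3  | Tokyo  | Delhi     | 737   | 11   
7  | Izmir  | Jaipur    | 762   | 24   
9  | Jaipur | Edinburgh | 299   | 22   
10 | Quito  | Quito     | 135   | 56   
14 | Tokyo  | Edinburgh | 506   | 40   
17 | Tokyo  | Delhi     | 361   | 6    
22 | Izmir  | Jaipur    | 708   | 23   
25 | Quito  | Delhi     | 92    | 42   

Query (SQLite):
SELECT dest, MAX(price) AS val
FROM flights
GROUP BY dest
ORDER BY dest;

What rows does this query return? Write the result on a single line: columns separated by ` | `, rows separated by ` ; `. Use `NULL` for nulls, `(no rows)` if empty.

Delhi | 737 ; Edinburgh | 506 ; Jaipur | 762 ; Quito | 135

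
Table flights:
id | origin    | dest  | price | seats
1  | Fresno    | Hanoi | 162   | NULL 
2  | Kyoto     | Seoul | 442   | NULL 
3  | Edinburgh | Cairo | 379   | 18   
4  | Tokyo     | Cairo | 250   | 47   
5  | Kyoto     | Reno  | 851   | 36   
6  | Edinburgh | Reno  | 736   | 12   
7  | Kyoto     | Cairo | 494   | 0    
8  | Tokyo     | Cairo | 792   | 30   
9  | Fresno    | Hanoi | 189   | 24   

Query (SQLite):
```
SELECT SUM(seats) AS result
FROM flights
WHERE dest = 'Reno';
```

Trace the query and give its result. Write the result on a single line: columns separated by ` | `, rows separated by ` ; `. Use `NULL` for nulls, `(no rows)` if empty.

Rows where dest='Reno' → seats values: [36, 12].
SUM of non-NULL values = 48.

48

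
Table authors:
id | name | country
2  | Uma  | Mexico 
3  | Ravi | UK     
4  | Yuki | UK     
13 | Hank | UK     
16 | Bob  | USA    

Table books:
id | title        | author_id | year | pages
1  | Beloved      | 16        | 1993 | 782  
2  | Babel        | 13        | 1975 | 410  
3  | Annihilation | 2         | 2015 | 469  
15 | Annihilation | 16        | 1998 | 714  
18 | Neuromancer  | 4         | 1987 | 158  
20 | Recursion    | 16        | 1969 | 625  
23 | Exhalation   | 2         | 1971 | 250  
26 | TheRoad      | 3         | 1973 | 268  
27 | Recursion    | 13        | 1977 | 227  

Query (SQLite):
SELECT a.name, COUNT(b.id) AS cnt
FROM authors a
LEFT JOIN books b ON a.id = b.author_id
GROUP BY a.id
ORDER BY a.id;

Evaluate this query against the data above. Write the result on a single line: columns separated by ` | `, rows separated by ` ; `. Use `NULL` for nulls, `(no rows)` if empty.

Uma | 2 ; Ravi | 1 ; Yuki | 1 ; Hank | 2 ; Bob | 3

LEFT JOIN keeps every authors row; unmatched ones get NULL for books columns.
Group by authors.id and compute COUNT(b.id). COUNT(col) of an all-NULL group is 0.
  2: ids {3, 23} → COUNT(b.id)=2
  3: ids {26} → COUNT(b.id)=1
  4: ids {18} → COUNT(b.id)=1
  13: ids {2, 27} → COUNT(b.id)=2
  16: ids {1, 15, 20} → COUNT(b.id)=3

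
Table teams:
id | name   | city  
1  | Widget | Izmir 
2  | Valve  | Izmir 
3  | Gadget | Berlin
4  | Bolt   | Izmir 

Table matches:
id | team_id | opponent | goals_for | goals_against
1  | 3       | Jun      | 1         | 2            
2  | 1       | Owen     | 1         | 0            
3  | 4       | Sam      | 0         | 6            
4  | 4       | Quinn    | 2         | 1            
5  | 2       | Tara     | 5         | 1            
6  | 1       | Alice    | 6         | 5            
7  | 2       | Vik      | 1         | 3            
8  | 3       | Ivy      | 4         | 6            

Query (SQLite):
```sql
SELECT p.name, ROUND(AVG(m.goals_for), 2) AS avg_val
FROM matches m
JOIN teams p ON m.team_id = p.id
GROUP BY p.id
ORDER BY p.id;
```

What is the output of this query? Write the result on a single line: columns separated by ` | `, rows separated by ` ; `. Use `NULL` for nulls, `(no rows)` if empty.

Widget | 3.5 ; Valve | 3 ; Gadget | 2.5 ; Bolt | 1

Join each matches row to its teams via team_id.
Group joined rows by teams.id; compute ROUND(AVG(m.goals_for), 2) per group.
  1: ids {2, 6} → ROUND(AVG(m.goals_for), 2)=3.5
  2: ids {5, 7} → ROUND(AVG(m.goals_for), 2)=3
  3: ids {1, 8} → ROUND(AVG(m.goals_for), 2)=2.5
  4: ids {3, 4} → ROUND(AVG(m.goals_for), 2)=1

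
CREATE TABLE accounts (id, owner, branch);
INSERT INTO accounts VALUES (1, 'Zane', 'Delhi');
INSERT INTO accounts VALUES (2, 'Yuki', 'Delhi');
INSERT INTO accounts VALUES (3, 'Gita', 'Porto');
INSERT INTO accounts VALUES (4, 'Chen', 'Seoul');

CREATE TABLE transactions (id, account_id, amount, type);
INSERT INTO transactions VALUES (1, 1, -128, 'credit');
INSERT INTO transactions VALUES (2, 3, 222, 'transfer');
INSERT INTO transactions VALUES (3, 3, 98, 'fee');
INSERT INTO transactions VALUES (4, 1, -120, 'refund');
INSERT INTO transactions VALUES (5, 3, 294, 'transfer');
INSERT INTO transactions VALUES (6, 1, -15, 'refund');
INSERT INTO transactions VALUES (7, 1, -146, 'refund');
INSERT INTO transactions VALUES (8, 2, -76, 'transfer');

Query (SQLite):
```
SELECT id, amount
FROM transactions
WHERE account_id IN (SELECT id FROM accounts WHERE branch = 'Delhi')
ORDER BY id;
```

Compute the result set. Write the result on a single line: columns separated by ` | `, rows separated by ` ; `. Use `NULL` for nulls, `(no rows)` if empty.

Inner query: accounts.id where branch = 'Delhi'.
Outer: keep transactions rows whose account_id is in that set.
Inner query → {1, 2}

1 | -128 ; 4 | -120 ; 6 | -15 ; 7 | -146 ; 8 | -76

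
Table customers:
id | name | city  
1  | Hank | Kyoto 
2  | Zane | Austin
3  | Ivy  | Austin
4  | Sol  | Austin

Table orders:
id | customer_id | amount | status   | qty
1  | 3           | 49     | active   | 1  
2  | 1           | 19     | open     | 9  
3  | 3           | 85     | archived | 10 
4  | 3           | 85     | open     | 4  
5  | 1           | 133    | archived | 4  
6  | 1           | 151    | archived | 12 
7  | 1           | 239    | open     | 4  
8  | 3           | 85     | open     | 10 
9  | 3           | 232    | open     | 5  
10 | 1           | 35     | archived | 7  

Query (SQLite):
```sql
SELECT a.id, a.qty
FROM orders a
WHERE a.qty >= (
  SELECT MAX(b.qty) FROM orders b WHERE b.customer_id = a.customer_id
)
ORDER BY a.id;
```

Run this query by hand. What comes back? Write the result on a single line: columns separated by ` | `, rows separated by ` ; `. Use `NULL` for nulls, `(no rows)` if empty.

3 | 10 ; 6 | 12 ; 8 | 10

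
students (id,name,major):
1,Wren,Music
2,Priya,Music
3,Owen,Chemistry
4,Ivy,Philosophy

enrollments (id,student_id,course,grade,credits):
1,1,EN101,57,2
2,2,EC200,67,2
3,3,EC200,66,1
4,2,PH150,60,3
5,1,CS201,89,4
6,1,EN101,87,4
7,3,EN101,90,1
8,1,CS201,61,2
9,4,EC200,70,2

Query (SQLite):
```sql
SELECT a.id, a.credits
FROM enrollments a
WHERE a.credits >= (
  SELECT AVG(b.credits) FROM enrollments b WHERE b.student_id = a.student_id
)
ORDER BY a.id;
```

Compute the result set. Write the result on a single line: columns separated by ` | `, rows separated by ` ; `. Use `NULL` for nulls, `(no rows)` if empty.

3 | 1 ; 4 | 3 ; 5 | 4 ; 6 | 4 ; 7 | 1 ; 9 | 2

For each enrollments row a, compute AVG(credits) over rows sharing a.student_id.
Keep row a if a.credits >= that per-group AVG.
  student_id=1: AVG(credits) = 3.0
  student_id=2: AVG(credits) = 2.5
  student_id=3: AVG(credits) = 1.0
  student_id=4: AVG(credits) = 2.0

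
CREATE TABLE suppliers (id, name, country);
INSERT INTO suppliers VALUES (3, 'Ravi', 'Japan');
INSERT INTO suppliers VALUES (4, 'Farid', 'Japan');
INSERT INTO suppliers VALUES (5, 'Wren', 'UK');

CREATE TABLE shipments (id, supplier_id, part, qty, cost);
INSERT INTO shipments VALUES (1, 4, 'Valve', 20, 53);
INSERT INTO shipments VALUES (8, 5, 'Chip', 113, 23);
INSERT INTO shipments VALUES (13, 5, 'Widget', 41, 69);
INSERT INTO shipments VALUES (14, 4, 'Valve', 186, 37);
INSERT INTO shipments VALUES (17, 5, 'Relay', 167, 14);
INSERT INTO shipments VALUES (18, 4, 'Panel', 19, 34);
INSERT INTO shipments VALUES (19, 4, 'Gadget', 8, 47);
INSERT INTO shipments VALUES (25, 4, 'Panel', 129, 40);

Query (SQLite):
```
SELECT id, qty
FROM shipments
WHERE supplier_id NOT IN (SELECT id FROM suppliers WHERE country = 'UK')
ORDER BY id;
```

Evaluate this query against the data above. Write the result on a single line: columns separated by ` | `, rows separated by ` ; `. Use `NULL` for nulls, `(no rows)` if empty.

Inner query: suppliers.id where country = 'UK'.
Outer: keep shipments rows whose supplier_id is not in that set.
Inner query → {5}

1 | 20 ; 14 | 186 ; 18 | 19 ; 19 | 8 ; 25 | 129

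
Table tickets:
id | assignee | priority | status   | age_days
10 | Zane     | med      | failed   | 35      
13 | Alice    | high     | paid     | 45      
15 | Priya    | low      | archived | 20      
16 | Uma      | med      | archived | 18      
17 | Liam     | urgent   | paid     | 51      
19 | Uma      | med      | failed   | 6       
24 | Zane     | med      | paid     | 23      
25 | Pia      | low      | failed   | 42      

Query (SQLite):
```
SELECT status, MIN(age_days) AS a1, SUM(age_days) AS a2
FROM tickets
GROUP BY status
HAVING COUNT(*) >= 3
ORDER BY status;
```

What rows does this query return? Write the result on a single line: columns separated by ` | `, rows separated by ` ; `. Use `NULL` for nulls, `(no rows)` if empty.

failed | 6 | 83 ; paid | 23 | 119

Group tickets by status.
Per group compute: MIN(age_days), SUM(age_days).
HAVING: drop groups with fewer than 3 rows.
  archived: ids {15, 16} → MIN(age_days)=18, SUM(age_days)=38
  failed: ids {10, 19, 25} → MIN(age_days)=6, SUM(age_days)=83
  paid: ids {13, 17, 24} → MIN(age_days)=23, SUM(age_days)=119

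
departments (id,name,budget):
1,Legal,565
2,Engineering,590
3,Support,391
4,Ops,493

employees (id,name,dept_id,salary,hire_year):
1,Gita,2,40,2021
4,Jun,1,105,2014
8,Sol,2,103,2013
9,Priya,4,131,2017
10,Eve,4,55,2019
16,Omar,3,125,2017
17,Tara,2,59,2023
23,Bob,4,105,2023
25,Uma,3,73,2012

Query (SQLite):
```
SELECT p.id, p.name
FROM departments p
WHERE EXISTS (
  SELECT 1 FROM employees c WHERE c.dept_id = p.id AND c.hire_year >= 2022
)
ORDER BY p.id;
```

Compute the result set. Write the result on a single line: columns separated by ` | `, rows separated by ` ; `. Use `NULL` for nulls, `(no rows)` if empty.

2 | Engineering ; 4 | Ops

For each departments row, check whether any employees with matching dept_id has hire_year >= 2022.
Keep rows where that is true.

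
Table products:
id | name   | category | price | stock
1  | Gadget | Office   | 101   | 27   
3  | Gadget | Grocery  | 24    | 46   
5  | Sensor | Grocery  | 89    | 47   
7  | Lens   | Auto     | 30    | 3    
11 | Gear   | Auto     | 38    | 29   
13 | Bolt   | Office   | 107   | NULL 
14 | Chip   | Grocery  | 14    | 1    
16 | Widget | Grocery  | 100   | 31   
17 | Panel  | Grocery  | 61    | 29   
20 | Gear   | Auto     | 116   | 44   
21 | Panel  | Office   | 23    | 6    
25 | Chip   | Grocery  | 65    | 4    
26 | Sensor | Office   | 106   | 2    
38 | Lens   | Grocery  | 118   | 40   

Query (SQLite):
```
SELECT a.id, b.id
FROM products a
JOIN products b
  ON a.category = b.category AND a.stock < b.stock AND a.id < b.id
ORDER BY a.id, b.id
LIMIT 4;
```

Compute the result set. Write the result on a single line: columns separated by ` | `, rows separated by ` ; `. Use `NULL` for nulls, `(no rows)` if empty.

3 | 5 ; 7 | 11 ; 7 | 20 ; 11 | 20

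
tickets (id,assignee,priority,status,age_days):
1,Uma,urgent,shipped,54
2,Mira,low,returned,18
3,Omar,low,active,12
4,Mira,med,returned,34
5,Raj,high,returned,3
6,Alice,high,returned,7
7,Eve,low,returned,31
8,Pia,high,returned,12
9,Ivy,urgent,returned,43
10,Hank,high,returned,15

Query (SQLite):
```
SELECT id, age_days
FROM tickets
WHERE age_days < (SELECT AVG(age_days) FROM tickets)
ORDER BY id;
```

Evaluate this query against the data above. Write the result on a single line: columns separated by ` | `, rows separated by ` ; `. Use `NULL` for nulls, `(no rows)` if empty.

Scalar subquery: AVG(age_days) over all tickets rows = 22.9.
Keep rows where age_days < that value.

2 | 18 ; 3 | 12 ; 5 | 3 ; 6 | 7 ; 8 | 12 ; 10 | 15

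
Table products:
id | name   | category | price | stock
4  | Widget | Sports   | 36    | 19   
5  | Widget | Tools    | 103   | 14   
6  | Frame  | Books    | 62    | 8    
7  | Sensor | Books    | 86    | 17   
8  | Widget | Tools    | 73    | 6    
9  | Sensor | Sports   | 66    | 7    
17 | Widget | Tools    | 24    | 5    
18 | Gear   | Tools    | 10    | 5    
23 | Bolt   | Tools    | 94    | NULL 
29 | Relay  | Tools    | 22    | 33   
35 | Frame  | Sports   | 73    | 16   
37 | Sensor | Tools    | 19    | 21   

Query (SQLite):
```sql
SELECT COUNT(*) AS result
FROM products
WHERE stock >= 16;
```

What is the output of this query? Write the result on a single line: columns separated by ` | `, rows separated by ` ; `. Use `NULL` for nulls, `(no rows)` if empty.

5

Rows where stock >= 16 → price values: [36, 86, 22, 73, 19].
COUNT(*) counts rows → 5.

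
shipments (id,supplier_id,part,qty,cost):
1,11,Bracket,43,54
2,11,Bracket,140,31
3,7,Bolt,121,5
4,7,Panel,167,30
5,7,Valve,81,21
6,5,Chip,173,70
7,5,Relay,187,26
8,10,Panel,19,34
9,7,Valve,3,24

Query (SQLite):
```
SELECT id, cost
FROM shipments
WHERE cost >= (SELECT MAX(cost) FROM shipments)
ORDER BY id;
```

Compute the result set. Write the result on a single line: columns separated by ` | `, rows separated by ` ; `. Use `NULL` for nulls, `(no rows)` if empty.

6 | 70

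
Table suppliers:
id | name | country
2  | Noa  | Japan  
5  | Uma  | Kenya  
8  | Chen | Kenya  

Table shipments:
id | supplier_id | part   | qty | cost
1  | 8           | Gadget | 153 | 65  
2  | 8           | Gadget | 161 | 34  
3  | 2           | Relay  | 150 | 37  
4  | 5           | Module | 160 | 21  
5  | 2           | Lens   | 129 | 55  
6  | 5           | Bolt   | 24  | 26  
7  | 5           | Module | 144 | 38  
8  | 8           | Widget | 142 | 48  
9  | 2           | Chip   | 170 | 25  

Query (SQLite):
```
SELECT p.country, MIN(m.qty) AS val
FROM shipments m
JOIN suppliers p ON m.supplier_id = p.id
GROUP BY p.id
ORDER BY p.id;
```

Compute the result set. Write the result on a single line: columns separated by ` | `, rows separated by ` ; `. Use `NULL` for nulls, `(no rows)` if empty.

Join each shipments row to its suppliers via supplier_id.
Group joined rows by suppliers.id; compute MIN(m.qty) per group.
  2: ids {3, 5, 9} → MIN(m.qty)=129
  5: ids {4, 6, 7} → MIN(m.qty)=24
  8: ids {1, 2, 8} → MIN(m.qty)=142

Japan | 129 ; Kenya | 24 ; Kenya | 142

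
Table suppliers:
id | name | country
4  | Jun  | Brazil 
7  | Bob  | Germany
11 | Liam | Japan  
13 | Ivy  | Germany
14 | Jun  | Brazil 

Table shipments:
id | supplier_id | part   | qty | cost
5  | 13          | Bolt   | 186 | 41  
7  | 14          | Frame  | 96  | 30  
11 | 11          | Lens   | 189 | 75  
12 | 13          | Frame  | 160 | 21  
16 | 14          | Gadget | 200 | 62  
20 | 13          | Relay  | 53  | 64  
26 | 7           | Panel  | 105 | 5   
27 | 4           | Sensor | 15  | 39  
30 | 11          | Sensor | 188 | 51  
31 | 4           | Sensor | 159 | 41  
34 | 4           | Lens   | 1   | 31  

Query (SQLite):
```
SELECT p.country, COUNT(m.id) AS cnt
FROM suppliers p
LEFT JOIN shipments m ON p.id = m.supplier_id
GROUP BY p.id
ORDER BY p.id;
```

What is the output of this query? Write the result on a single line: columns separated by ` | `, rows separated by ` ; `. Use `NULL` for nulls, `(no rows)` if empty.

Brazil | 3 ; Germany | 1 ; Japan | 2 ; Germany | 3 ; Brazil | 2

LEFT JOIN keeps every suppliers row; unmatched ones get NULL for shipments columns.
Group by suppliers.id and compute COUNT(m.id). COUNT(col) of an all-NULL group is 0.
  4: ids {27, 31, 34} → COUNT(m.id)=3
  7: ids {26} → COUNT(m.id)=1
  11: ids {11, 30} → COUNT(m.id)=2
  13: ids {5, 12, 20} → COUNT(m.id)=3
  14: ids {7, 16} → COUNT(m.id)=2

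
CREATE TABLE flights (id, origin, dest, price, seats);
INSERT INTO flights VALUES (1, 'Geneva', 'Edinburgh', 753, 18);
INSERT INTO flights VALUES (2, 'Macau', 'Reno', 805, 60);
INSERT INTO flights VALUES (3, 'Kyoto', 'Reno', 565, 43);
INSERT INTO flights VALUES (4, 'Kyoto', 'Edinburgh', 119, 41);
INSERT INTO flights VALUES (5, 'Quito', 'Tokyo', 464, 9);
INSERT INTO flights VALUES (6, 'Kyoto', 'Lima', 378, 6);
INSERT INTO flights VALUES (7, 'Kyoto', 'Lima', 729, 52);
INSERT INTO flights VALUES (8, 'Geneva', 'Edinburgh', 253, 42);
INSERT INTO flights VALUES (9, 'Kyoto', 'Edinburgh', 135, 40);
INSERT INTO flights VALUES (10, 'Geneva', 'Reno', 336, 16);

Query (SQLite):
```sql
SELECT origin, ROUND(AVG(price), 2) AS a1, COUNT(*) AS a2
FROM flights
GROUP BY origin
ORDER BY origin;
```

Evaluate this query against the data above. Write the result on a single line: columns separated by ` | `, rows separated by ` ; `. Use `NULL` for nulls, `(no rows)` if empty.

Group flights by origin.
Per group compute: ROUND(AVG(price), 2), COUNT(*).
  Geneva: ids {1, 8, 10} → ROUND(AVG(price), 2)=447.33, COUNT(*)=3
  Kyoto: ids {3, 4, 6, 7, 9} → ROUND(AVG(price), 2)=385.2, COUNT(*)=5
  Macau: ids {2} → ROUND(AVG(price), 2)=805, COUNT(*)=1
  Quito: ids {5} → ROUND(AVG(price), 2)=464, COUNT(*)=1

Geneva | 447.33 | 3 ; Kyoto | 385.2 | 5 ; Macau | 805 | 1 ; Quito | 464 | 1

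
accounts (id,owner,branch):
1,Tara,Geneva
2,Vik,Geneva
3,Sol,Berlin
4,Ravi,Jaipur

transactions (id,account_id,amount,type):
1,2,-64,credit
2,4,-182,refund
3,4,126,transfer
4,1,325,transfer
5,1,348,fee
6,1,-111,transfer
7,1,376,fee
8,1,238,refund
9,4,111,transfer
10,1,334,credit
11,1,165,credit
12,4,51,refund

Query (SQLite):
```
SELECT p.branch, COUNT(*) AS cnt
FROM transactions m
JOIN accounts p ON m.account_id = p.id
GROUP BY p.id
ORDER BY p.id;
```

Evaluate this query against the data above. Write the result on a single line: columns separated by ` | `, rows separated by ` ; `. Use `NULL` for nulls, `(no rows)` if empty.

Join each transactions row to its accounts via account_id.
Group joined rows by accounts.id; compute COUNT(*) per group.
  1: ids {4, 5, 6, 7, 8, 10, 11} → COUNT(*)=7
  2: ids {1} → COUNT(*)=1
  4: ids {2, 3, 9, 12} → COUNT(*)=4

Geneva | 7 ; Geneva | 1 ; Jaipur | 4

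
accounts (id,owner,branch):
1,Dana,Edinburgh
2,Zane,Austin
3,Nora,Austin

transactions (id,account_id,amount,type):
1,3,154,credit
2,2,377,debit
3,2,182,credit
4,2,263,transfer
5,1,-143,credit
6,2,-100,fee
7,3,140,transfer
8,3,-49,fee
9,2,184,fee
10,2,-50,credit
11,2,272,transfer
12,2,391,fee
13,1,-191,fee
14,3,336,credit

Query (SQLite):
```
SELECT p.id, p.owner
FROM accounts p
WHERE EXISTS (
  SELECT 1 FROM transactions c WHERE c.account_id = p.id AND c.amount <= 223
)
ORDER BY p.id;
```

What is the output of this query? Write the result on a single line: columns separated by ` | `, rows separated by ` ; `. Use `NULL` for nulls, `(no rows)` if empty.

For each accounts row, check whether any transactions with matching account_id has amount <= 223.
Keep rows where that is true.

1 | Dana ; 2 | Zane ; 3 | Nora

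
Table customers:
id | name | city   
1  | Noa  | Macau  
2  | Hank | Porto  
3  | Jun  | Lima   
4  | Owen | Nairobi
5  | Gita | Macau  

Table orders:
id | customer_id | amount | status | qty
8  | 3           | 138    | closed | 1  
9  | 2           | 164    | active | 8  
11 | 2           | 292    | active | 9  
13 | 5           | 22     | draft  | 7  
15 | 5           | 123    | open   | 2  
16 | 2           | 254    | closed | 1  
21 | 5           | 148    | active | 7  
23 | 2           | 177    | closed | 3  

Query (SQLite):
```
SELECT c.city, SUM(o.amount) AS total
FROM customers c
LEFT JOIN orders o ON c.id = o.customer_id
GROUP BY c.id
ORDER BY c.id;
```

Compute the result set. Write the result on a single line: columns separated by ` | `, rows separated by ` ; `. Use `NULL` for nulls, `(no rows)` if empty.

Macau | NULL ; Porto | 887 ; Lima | 138 ; Nairobi | NULL ; Macau | 293

LEFT JOIN keeps every customers row; unmatched ones get NULL for orders columns.
Group by customers.id and compute SUM(o.amount). SUM over an all-NULL group is NULL.
  1: ids {—} → SUM(o.amount)=NULL
  2: ids {9, 11, 16, 23} → SUM(o.amount)=887
  3: ids {8} → SUM(o.amount)=138
  4: ids {—} → SUM(o.amount)=NULL
  5: ids {13, 15, 21} → SUM(o.amount)=293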